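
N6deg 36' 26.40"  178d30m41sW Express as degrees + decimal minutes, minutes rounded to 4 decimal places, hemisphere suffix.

6° 36.4400′ N, 178° 30.6833′ W

Lat: seconds/60 = 0.44000; minutes = 36 + 0.44000 = 36.440000
λ: 30 + 41/60 = 30.683333′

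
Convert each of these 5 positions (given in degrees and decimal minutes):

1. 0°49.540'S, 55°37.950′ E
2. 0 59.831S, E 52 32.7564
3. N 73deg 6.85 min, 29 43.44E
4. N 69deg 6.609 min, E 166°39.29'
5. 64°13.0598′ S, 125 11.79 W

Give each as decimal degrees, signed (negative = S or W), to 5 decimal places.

Point 1:
  φ: 0 + 49.54/60 = 0.825667
  S ⇒ negate
  λ: 37.95′ = 0.632500°; total 55.632500
  E ⇒ keep positive
Point 2:
  Latitude: 59.831′ = 0.997183°; total 0.997183
  S ⇒ negate
  λ: 32.7564′ = 0.545940°; total 52.545940
  E → positive
Point 3:
  Lat: 73 + 6.85/60 = 73.114167
  N → positive
  λ: 43.44′ = 0.724000°; total 29.724000
  E → positive
Point 4:
  Latitude: 69 + 6.609/60 = 69.110150
  N ⇒ keep positive
  λ: 39.29′ = 0.654833°; total 166.654833
  E ⇒ keep positive
Point 5:
  Latitude: 13.0598′ = 0.217663°; total 64.217663
  S ⇒ negate
  Lon: 125 + 11.79/60 = 125.196500
  W → negative

1. -0.82567, 55.63250
2. -0.99718, 52.54594
3. 73.11417, 29.72400
4. 69.11015, 166.65483
5. -64.21766, -125.19650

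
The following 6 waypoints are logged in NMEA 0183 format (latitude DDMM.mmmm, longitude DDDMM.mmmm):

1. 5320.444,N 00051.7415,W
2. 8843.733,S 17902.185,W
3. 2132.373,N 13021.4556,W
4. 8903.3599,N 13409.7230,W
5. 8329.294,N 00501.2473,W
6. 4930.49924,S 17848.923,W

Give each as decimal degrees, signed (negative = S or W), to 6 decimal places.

1. 53.340733, -0.862358
2. -88.728883, -179.036417
3. 21.539550, -130.357593
4. 89.055998, -134.162050
5. 83.488233, -5.020788
6. -49.508321, -178.815383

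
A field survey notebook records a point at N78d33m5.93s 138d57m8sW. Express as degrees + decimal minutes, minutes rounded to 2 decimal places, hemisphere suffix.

Lat: 33 + 5.93/60 = 33.0988′
Lon: 57 + 8/60 = 57.1333′

78° 33.10′ N, 138° 57.13′ W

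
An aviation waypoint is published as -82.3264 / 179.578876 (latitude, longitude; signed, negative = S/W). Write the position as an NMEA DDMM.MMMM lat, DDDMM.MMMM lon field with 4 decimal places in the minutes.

Latitude is negative → S; |value| = 82.326400
φ: minutes = (82.326400 − 82) × 60 = 19.584000
Lon: fractional part 0.578876 → 34.732560 minutes

8219.5840,S / 17934.7326,E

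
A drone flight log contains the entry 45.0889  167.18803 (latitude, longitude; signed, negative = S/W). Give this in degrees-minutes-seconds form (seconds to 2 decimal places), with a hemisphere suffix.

45°05′20.04″ N, 167°11′16.91″ E

φ: 0.088900° → 5.33400′; 0.33400 × 60 = 20.0400″
λ: whole degrees 167; 11.28180′ → 11′ and 16.9080″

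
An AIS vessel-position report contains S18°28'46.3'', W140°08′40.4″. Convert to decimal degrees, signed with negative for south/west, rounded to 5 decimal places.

-18.47953, -140.14456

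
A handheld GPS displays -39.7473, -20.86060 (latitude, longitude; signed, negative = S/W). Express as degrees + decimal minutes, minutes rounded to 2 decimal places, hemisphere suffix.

Latitude is negative → S; |value| = 39.747300
Lat: minutes = (39.747300 − 39) × 60 = 44.8380
Longitude is negative → W; |value| = 20.860600
Lon: minutes = (20.860600 − 20) × 60 = 51.6360

39° 44.84′ S, 20° 51.64′ W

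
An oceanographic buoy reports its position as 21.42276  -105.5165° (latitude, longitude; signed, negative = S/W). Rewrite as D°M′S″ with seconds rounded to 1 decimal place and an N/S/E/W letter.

φ: 0.422760 × 60 = 25.36560′ → 25′, remainder × 60 = 21.936″
Longitude is negative → W; |value| = 105.516500
Longitude: 0.516500° → 30.99000′; 0.99000 × 60 = 59.400″

21°25′21.9″ N, 105°30′59.4″ W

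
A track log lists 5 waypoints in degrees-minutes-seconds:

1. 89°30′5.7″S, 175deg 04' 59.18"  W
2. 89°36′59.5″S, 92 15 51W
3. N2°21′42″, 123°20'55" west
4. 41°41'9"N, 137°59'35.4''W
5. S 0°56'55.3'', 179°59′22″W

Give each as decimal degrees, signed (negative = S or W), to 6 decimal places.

1. -89.501583, -175.083106
2. -89.616528, -92.264167
3. 2.361667, -123.348611
4. 41.685833, -137.993167
5. -0.948694, -179.989444

Point 1:
  φ: 89° + 30/60 + 5.7/3600 = 89 + 0.500000 + 0.001583 = 89.5015833
  S → negative
  Longitude: 175 + 4/60 + 59.18/3600 = 175.0831056
  W ⇒ negate
Point 2:
  Lat: 36′ + 59.5″ = 36.99167′; 89 + 36.99167/60 = 89.6165278
  S ⇒ negate
  Lon: 92° + 15/60 + 51/3600 = 92 + 0.250000 + 0.014167 = 92.2641667
  W ⇒ negate
Point 3:
  Lat: 2° + 21/60 + 42/3600 = 2 + 0.350000 + 0.011667 = 2.3616667
  N ⇒ keep positive
  Longitude: 123° + 20/60 + 55/3600 = 123 + 0.333333 + 0.015278 = 123.3486111
  hemisphere W, so the sign is −
Point 4:
  Lat: 41° + 41/60 + 9/3600 = 41 + 0.683333 + 0.002500 = 41.6858333
  N ⇒ keep positive
  Longitude: 59′ + 35.4″ = 59.59000′; 137 + 59.59000/60 = 137.9931667
  hemisphere W, so the sign is −
Point 5:
  Latitude: 0° + 56/60 + 55.3/3600 = 0 + 0.933333 + 0.015361 = 0.9486944
  hemisphere S, so the sign is −
  Lon: 179 + 59/60 + 22/3600 = 179.9894444
  hemisphere W, so the sign is −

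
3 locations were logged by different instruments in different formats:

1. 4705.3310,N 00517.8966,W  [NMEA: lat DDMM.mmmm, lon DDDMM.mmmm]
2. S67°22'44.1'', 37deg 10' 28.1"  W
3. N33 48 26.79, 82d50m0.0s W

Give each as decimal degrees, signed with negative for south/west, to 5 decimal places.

1. 47.08885, -5.29828
2. -67.37892, -37.17447
3. 33.80744, -82.83333

Point 1:
  Latitude: split at 2 digits → 47° and 5.331′; 47 + 5.331/60 = 47.088850
  N ⇒ keep positive
  Longitude: degrees = first 3 digits = 5, minutes = 17.8966; 5 + 17.8966/60 = 5.298277
  W → negative
Point 2:
  Lat: 67 + 22/60 + 44.1/3600 = 67.378917
  S ⇒ negate
  Longitude: 10′ + 28.1″ = 10.46833′; 37 + 10.46833/60 = 37.174472
  W → negative
Point 3:
  φ: 48′ + 26.79″ = 48.44650′; 33 + 48.44650/60 = 33.807442
  N → positive
  Longitude: 50′ + 0″ = 50.00000′; 82 + 50.00000/60 = 82.833333
  W → negative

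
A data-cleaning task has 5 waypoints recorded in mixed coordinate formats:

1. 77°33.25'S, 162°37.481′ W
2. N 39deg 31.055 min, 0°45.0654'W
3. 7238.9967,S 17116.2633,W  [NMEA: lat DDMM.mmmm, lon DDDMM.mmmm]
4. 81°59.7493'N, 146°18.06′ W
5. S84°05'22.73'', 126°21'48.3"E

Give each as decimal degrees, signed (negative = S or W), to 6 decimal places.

1. -77.554167, -162.624683
2. 39.517583, -0.751090
3. -72.649945, -171.271055
4. 81.995822, -146.301000
5. -84.089647, 126.363417

Point 1:
  φ: 33.25′ = 0.554167°; total 77.5541667
  S ⇒ negate
  Lon: 37.481′ = 0.624683°; total 162.6246833
  W → negative
Point 2:
  φ: 31.055′ = 0.517583°; total 39.5175833
  N → positive
  Lon: 45.0654′ = 0.751090°; total 0.7510900
  W → negative
Point 3:
  φ: split at 2 digits → 72° and 38.9967′; 72 + 38.9967/60 = 72.6499450
  S → negative
  λ: split at 3 digits → 171° and 16.2633′; 171 + 16.2633/60 = 171.2710550
  W ⇒ negate
Point 4:
  Lat: 59.7493′ = 0.995822°; total 81.9958217
  N ⇒ keep positive
  λ: 146 + 18.06/60 = 146.3010000
  hemisphere W, so the sign is −
Point 5:
  φ: 5′ + 22.73″ = 5.37883′; 84 + 5.37883/60 = 84.0896472
  S → negative
  Longitude: 21′ + 48.3″ = 21.80500′; 126 + 21.80500/60 = 126.3634167
  E ⇒ keep positive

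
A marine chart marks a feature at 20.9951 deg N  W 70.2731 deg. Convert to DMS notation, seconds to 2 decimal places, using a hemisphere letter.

Lat: 0.995100° → 59.70600′; 0.70600 × 60 = 42.3600″
Lon: 0.273100° → 16.38600′; 0.38600 × 60 = 23.1600″

20°59′42.36″ N, 70°16′23.16″ W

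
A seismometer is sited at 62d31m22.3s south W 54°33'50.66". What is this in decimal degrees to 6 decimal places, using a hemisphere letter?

Lat: 62 + 31/60 + 22.3/3600 = 62.5228611
Lon: 54 + 33/60 + 50.66/3600 = 54.5640722

62.522861° S, 54.564072° W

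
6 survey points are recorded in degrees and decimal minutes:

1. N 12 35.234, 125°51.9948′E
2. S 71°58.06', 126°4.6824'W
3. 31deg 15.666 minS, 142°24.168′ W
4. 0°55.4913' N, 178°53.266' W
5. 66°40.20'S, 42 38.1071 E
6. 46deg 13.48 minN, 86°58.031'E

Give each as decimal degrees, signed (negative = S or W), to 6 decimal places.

1. 12.587233, 125.866580
2. -71.967667, -126.078040
3. -31.261100, -142.402800
4. 0.924855, -178.887767
5. -66.670000, 42.635118
6. 46.224667, 86.967183

Point 1:
  φ: 12 + 35.234/60 = 12.5872333
  N → positive
  Lon: 125 + 51.9948/60 = 125.8665800
  E → positive
Point 2:
  φ: 71 + 58.06/60 = 71.9676667
  S ⇒ negate
  λ: 126 + 4.6824/60 = 126.0780400
  hemisphere W, so the sign is −
Point 3:
  Lat: 31 + 15.666/60 = 31.2611000
  S → negative
  λ: 142 + 24.168/60 = 142.4028000
  hemisphere W, so the sign is −
Point 4:
  φ: 0 + 55.4913/60 = 0.9248550
  N → positive
  Longitude: 178 + 53.266/60 = 178.8877667
  hemisphere W, so the sign is −
Point 5:
  Lat: 66 + 40.2/60 = 66.6700000
  S ⇒ negate
  Longitude: 42 + 38.1071/60 = 42.6351183
  E → positive
Point 6:
  φ: 46 + 13.48/60 = 46.2246667
  N → positive
  Longitude: 58.031′ = 0.967183°; total 86.9671833
  E → positive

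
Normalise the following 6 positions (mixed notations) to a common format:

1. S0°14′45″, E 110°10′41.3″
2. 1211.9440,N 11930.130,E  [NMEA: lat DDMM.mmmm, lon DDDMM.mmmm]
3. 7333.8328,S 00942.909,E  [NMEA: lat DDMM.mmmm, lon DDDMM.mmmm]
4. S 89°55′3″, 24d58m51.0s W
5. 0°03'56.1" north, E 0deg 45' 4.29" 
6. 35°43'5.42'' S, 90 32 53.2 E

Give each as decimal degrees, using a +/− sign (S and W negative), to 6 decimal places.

Point 1:
  Latitude: 14′ + 45″ = 14.75000′; 0 + 14.75000/60 = 0.2458333
  S → negative
  Longitude: 10′ + 41.3″ = 10.68833′; 110 + 10.68833/60 = 110.1781389
  E → positive
Point 2:
  φ: degrees = first 2 digits = 12, minutes = 11.944; 12 + 11.944/60 = 12.1990667
  N ⇒ keep positive
  Longitude: degrees = first 3 digits = 119, minutes = 30.13; 119 + 30.13/60 = 119.5021667
  E → positive
Point 3:
  φ: degrees = first 2 digits = 73, minutes = 33.8328; 73 + 33.8328/60 = 73.5638800
  S → negative
  λ: split at 3 digits → 009° and 42.909′; 9 + 42.909/60 = 9.7151500
  E → positive
Point 4:
  φ: 89° + 55/60 + 3/3600 = 89 + 0.916667 + 0.000833 = 89.9175000
  S → negative
  Lon: 24° + 58/60 + 51/3600 = 24 + 0.966667 + 0.014167 = 24.9808333
  W ⇒ negate
Point 5:
  Latitude: 0 + 3/60 + 56.1/3600 = 0.0655833
  N → positive
  Lon: 45′ + 4.29″ = 45.07150′; 0 + 45.07150/60 = 0.7511917
  E → positive
Point 6:
  φ: 35 + 43/60 + 5.42/3600 = 35.7181722
  hemisphere S, so the sign is −
  Longitude: 90° + 32/60 + 53.2/3600 = 90 + 0.533333 + 0.014778 = 90.5481111
  E ⇒ keep positive

1. -0.245833, 110.178139
2. 12.199067, 119.502167
3. -73.563880, 9.715150
4. -89.917500, -24.980833
5. 0.065583, 0.751192
6. -35.718172, 90.548111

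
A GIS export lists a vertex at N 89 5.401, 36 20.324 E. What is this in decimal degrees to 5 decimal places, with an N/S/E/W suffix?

89.09002° N, 36.33873° E

Latitude: 89 + 5.401/60 = 89.090017
Lon: 36 + 20.324/60 = 36.338733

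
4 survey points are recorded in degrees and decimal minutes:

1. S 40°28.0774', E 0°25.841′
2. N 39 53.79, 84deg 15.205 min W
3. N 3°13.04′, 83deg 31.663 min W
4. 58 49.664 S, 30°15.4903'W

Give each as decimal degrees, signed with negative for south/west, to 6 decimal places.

1. -40.467957, 0.430683
2. 39.896500, -84.253417
3. 3.217333, -83.527717
4. -58.827733, -30.258172

Point 1:
  Lat: 40 + 28.0774/60 = 40.4679567
  S ⇒ negate
  Longitude: 0 + 25.841/60 = 0.4306833
  E ⇒ keep positive
Point 2:
  Lat: 53.79′ = 0.896500°; total 39.8965000
  N → positive
  Lon: 84 + 15.205/60 = 84.2534167
  hemisphere W, so the sign is −
Point 3:
  φ: 13.04′ = 0.217333°; total 3.2173333
  N → positive
  Longitude: 31.663′ = 0.527717°; total 83.5277167
  hemisphere W, so the sign is −
Point 4:
  Latitude: 58 + 49.664/60 = 58.8277333
  hemisphere S, so the sign is −
  Lon: 15.4903′ = 0.258172°; total 30.2581717
  hemisphere W, so the sign is −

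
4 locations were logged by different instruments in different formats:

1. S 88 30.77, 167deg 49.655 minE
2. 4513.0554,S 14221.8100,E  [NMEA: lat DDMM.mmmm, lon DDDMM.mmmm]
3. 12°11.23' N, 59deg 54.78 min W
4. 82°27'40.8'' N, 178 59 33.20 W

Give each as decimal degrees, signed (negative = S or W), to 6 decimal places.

Point 1:
  φ: 30.77′ = 0.512833°; total 88.5128333
  S → negative
  Lon: 167 + 49.655/60 = 167.8275833
  E ⇒ keep positive
Point 2:
  Lat: split at 2 digits → 45° and 13.0554′; 45 + 13.0554/60 = 45.2175900
  S ⇒ negate
  Longitude: degrees = first 3 digits = 142, minutes = 21.81; 142 + 21.81/60 = 142.3635000
  E ⇒ keep positive
Point 3:
  Lat: 11.23′ = 0.187167°; total 12.1871667
  N ⇒ keep positive
  Lon: 59 + 54.78/60 = 59.9130000
  W → negative
Point 4:
  φ: 82 + 27/60 + 40.8/3600 = 82.4613333
  N ⇒ keep positive
  Longitude: 178 + 59/60 + 33.2/3600 = 178.9925556
  hemisphere W, so the sign is −

1. -88.512833, 167.827583
2. -45.217590, 142.363500
3. 12.187167, -59.913000
4. 82.461333, -178.992556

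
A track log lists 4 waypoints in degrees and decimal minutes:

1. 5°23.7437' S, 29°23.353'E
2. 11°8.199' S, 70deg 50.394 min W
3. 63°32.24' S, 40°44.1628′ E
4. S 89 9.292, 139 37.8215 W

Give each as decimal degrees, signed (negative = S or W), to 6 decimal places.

1. -5.395728, 29.389217
2. -11.136650, -70.839900
3. -63.537333, 40.736047
4. -89.154867, -139.630358

Point 1:
  Lat: 23.7437′ = 0.395728°; total 5.3957283
  S ⇒ negate
  λ: 23.353′ = 0.389217°; total 29.3892167
  E → positive
Point 2:
  Lat: 11 + 8.199/60 = 11.1366500
  hemisphere S, so the sign is −
  Lon: 70 + 50.394/60 = 70.8399000
  W ⇒ negate
Point 3:
  Lat: 63 + 32.24/60 = 63.5373333
  S → negative
  Lon: 40 + 44.1628/60 = 40.7360467
  E → positive
Point 4:
  Latitude: 9.292′ = 0.154867°; total 89.1548667
  S → negative
  λ: 37.8215′ = 0.630358°; total 139.6303583
  hemisphere W, so the sign is −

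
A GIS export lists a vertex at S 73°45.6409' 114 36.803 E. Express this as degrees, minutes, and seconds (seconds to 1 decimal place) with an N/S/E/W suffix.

73°45′38.5″ S, 114°36′48.2″ E

Lat: fractional minutes 0.64090 × 60 = 38.454″
Longitude: 36.80300′ → 36′ and 0.80300 × 60 = 48.180″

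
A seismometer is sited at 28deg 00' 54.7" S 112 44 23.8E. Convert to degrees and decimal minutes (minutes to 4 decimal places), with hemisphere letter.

Latitude: 0 + 54.7/60 = 0.911667′
λ: 44 + 23.8/60 = 44.396667′

28° 0.9117′ S, 112° 44.3967′ E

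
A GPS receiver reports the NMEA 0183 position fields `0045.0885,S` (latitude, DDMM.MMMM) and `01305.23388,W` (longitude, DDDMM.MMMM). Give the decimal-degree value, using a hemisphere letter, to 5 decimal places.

0.75148° S, 13.08723° W

φ: degrees = first 2 digits = 0, minutes = 45.0885; 0 + 45.0885/60 = 0.751475
λ: degrees = first 3 digits = 13, minutes = 5.23388; 13 + 5.23388/60 = 13.087231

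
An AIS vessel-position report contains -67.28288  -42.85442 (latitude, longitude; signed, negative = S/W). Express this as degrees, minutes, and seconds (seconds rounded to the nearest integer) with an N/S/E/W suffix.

67°16′58″ S, 42°51′16″ W

Latitude is negative → S; |value| = 67.282880
Lat: 0.282880 × 60 = 16.97280′ → 16′, remainder × 60 = 58.37″
Longitude is negative → W; |value| = 42.854420
Longitude: whole degrees 42; 51.26520′ → 51′ and 15.91″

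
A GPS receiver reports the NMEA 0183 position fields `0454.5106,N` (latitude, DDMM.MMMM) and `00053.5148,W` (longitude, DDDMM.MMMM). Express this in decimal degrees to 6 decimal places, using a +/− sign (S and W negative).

4.908510, -0.891913

Lat: split at 2 digits → 04° and 54.5106′; 4 + 54.5106/60 = 4.9085100
N → positive
Longitude: split at 3 digits → 000° and 53.5148′; 0 + 53.5148/60 = 0.8919133
W ⇒ negate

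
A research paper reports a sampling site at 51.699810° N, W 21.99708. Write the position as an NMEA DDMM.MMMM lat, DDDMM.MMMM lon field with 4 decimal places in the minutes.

Lat: 51° + 0.699810 × 60 = 51° 41.988600′
λ: fractional part 0.997080 → 59.824800 minutes

5141.9886,N / 02159.8248,W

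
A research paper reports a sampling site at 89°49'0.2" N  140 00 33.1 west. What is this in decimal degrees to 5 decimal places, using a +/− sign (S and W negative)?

89.81672, -140.00919

Lat: 89° + 49/60 + 0.2/3600 = 89 + 0.816667 + 0.000056 = 89.816722
N ⇒ keep positive
λ: 140° + 0/60 + 33.1/3600 = 140 + 0.000000 + 0.009194 = 140.009194
W ⇒ negate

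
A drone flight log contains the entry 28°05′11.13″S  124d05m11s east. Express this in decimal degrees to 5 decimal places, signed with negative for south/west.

-28.08643, 124.08639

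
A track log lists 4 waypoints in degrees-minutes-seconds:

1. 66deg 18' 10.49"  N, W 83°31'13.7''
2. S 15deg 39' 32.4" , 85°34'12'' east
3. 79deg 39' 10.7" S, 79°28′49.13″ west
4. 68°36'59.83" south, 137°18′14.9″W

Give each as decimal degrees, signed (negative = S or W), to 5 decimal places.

1. 66.30291, -83.52047
2. -15.65900, 85.57000
3. -79.65297, -79.48031
4. -68.61662, -137.30414

Point 1:
  Lat: 18′ + 10.49″ = 18.17483′; 66 + 18.17483/60 = 66.302914
  N → positive
  Lon: 83° + 31/60 + 13.7/3600 = 83 + 0.516667 + 0.003806 = 83.520472
  hemisphere W, so the sign is −
Point 2:
  Lat: 15 + 39/60 + 32.4/3600 = 15.659000
  S ⇒ negate
  Longitude: 85 + 34/60 + 12/3600 = 85.570000
  E → positive
Point 3:
  Lat: 79 + 39/60 + 10.7/3600 = 79.652972
  S ⇒ negate
  Longitude: 79 + 28/60 + 49.13/3600 = 79.480314
  hemisphere W, so the sign is −
Point 4:
  φ: 68 + 36/60 + 59.83/3600 = 68.616619
  S → negative
  Longitude: 137 + 18/60 + 14.9/3600 = 137.304139
  hemisphere W, so the sign is −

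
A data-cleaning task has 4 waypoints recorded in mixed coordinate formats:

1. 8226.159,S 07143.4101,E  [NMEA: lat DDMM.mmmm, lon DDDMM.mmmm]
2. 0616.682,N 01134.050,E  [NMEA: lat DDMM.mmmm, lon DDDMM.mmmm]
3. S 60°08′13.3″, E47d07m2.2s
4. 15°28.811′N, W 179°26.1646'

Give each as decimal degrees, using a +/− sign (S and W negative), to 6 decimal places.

Point 1:
  φ: split at 2 digits → 82° and 26.159′; 82 + 26.159/60 = 82.4359833
  S ⇒ negate
  Longitude: split at 3 digits → 071° and 43.4101′; 71 + 43.4101/60 = 71.7235017
  E ⇒ keep positive
Point 2:
  Latitude: split at 2 digits → 06° and 16.682′; 6 + 16.682/60 = 6.2780333
  N → positive
  Lon: degrees = first 3 digits = 11, minutes = 34.05; 11 + 34.05/60 = 11.5675000
  E ⇒ keep positive
Point 3:
  φ: 60 + 8/60 + 13.3/3600 = 60.1370278
  S ⇒ negate
  λ: 47 + 7/60 + 2.2/3600 = 47.1172778
  E → positive
Point 4:
  Lat: 15 + 28.811/60 = 15.4801833
  N → positive
  Lon: 26.1646′ = 0.436077°; total 179.4360767
  W → negative

1. -82.435983, 71.723502
2. 6.278033, 11.567500
3. -60.137028, 47.117278
4. 15.480183, -179.436077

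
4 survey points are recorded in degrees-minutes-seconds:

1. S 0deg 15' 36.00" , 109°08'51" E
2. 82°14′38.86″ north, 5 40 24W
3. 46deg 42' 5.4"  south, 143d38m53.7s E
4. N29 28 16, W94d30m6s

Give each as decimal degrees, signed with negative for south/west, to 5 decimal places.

1. -0.26000, 109.14750
2. 82.24413, -5.67333
3. -46.70150, 143.64825
4. 29.47111, -94.50167

Point 1:
  Latitude: 15′ + 36″ = 15.60000′; 0 + 15.60000/60 = 0.260000
  S → negative
  Lon: 109° + 8/60 + 51/3600 = 109 + 0.133333 + 0.014167 = 109.147500
  E → positive
Point 2:
  φ: 82° + 14/60 + 38.86/3600 = 82 + 0.233333 + 0.010794 = 82.244128
  N ⇒ keep positive
  Lon: 5 + 40/60 + 24/3600 = 5.673333
  W ⇒ negate
Point 3:
  φ: 42′ + 5.4″ = 42.09000′; 46 + 42.09000/60 = 46.701500
  S → negative
  λ: 143 + 38/60 + 53.7/3600 = 143.648250
  E → positive
Point 4:
  φ: 28′ + 16″ = 28.26667′; 29 + 28.26667/60 = 29.471111
  N → positive
  Longitude: 30′ + 6″ = 30.10000′; 94 + 30.10000/60 = 94.501667
  W ⇒ negate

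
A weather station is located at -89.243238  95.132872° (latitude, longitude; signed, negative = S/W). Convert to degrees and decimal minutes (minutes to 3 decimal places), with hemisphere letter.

89° 14.594′ S, 95° 7.972′ E

Latitude is negative → S; |value| = 89.243238
φ: minutes = (89.243238 − 89) × 60 = 14.59428
Lon: minutes = (95.132872 − 95) × 60 = 7.97232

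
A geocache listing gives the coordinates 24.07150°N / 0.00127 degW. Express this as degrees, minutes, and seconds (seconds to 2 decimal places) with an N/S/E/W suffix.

24°04′17.40″ N, 0°00′4.57″ W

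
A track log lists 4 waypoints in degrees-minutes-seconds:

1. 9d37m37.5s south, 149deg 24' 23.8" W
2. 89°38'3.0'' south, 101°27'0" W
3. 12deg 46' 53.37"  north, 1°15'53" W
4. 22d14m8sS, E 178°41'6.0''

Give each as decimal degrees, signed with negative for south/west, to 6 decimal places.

Point 1:
  φ: 9° + 37/60 + 37.5/3600 = 9 + 0.616667 + 0.010417 = 9.6270833
  S → negative
  Longitude: 149 + 24/60 + 23.8/3600 = 149.4066111
  hemisphere W, so the sign is −
Point 2:
  φ: 89 + 38/60 + 3/3600 = 89.6341667
  S → negative
  Lon: 101 + 27/60 + 0/3600 = 101.4500000
  W → negative
Point 3:
  Latitude: 12° + 46/60 + 53.37/3600 = 12 + 0.766667 + 0.014825 = 12.7814917
  N → positive
  Lon: 15′ + 53″ = 15.88333′; 1 + 15.88333/60 = 1.2647222
  W → negative
Point 4:
  Lat: 22° + 14/60 + 8/3600 = 22 + 0.233333 + 0.002222 = 22.2355556
  S ⇒ negate
  λ: 178° + 41/60 + 6/3600 = 178 + 0.683333 + 0.001667 = 178.6850000
  E → positive

1. -9.627083, -149.406611
2. -89.634167, -101.450000
3. 12.781492, -1.264722
4. -22.235556, 178.685000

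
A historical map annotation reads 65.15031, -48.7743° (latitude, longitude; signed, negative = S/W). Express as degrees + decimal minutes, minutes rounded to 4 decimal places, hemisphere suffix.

Lat: fractional part 0.150310 → 9.018600 minutes
Longitude is negative → W; |value| = 48.774300
Lon: fractional part 0.774300 → 46.458000 minutes

65° 9.0186′ N, 48° 46.4580′ W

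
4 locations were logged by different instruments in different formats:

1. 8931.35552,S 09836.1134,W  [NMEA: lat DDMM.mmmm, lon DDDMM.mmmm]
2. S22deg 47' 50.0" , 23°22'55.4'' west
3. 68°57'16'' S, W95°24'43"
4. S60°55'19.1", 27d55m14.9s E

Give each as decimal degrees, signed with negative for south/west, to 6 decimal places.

1. -89.522592, -98.601890
2. -22.797222, -23.382056
3. -68.954444, -95.411944
4. -60.921972, 27.920806

Point 1:
  Latitude: degrees = first 2 digits = 89, minutes = 31.35552; 89 + 31.35552/60 = 89.5225920
  S → negative
  Longitude: split at 3 digits → 098° and 36.1134′; 98 + 36.1134/60 = 98.6018900
  hemisphere W, so the sign is −
Point 2:
  φ: 47′ + 50″ = 47.83333′; 22 + 47.83333/60 = 22.7972222
  S → negative
  Longitude: 23° + 22/60 + 55.4/3600 = 23 + 0.366667 + 0.015389 = 23.3820556
  W → negative
Point 3:
  Latitude: 68° + 57/60 + 16/3600 = 68 + 0.950000 + 0.004444 = 68.9544444
  S ⇒ negate
  λ: 95 + 24/60 + 43/3600 = 95.4119444
  W → negative
Point 4:
  Latitude: 60 + 55/60 + 19.1/3600 = 60.9219722
  hemisphere S, so the sign is −
  λ: 55′ + 14.9″ = 55.24833′; 27 + 55.24833/60 = 27.9208056
  E → positive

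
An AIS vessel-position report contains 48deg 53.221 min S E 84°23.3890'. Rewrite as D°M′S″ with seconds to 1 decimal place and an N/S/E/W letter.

Latitude: 53.22100′ → 53′ and 0.22100 × 60 = 13.260″
Longitude: fractional minutes 0.38900 × 60 = 23.340″

48°53′13.3″ S, 84°23′23.3″ E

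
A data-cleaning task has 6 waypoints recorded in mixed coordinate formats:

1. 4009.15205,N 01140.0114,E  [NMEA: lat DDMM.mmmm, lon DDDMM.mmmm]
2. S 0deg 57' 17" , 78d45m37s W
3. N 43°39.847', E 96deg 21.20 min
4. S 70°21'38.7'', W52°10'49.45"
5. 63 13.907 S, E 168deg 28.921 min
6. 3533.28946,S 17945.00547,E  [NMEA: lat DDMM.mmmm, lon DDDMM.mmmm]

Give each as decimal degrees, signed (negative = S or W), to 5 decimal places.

1. 40.15253, 11.66686
2. -0.95472, -78.76028
3. 43.66412, 96.35333
4. -70.36075, -52.18040
5. -63.23178, 168.48202
6. -35.55482, 179.75009

Point 1:
  φ: split at 2 digits → 40° and 9.15205′; 40 + 9.15205/60 = 40.152534
  N ⇒ keep positive
  Longitude: degrees = first 3 digits = 11, minutes = 40.0114; 11 + 40.0114/60 = 11.666857
  E ⇒ keep positive
Point 2:
  Latitude: 0 + 57/60 + 17/3600 = 0.954722
  hemisphere S, so the sign is −
  Longitude: 45′ + 37″ = 45.61667′; 78 + 45.61667/60 = 78.760278
  W → negative
Point 3:
  φ: 43 + 39.847/60 = 43.664117
  N → positive
  Longitude: 96 + 21.2/60 = 96.353333
  E → positive
Point 4:
  Lat: 70° + 21/60 + 38.7/3600 = 70 + 0.350000 + 0.010750 = 70.360750
  S → negative
  Longitude: 52° + 10/60 + 49.45/3600 = 52 + 0.166667 + 0.013736 = 52.180403
  W → negative
Point 5:
  Lat: 13.907′ = 0.231783°; total 63.231783
  S ⇒ negate
  λ: 168 + 28.921/60 = 168.482017
  E ⇒ keep positive
Point 6:
  Lat: degrees = first 2 digits = 35, minutes = 33.28946; 35 + 33.28946/60 = 35.554824
  S → negative
  λ: degrees = first 3 digits = 179, minutes = 45.00547; 179 + 45.00547/60 = 179.750091
  E → positive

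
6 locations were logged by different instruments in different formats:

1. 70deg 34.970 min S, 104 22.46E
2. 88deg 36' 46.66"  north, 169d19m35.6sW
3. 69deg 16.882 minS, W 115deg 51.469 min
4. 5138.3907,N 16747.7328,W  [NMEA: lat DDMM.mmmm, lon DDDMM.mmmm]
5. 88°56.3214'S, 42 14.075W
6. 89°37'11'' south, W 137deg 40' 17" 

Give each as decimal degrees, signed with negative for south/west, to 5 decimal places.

Point 1:
  Latitude: 34.97′ = 0.582833°; total 70.582833
  hemisphere S, so the sign is −
  Longitude: 22.46′ = 0.374333°; total 104.374333
  E → positive
Point 2:
  φ: 88° + 36/60 + 46.66/3600 = 88 + 0.600000 + 0.012961 = 88.612961
  N ⇒ keep positive
  λ: 169° + 19/60 + 35.6/3600 = 169 + 0.316667 + 0.009889 = 169.326556
  hemisphere W, so the sign is −
Point 3:
  φ: 69 + 16.882/60 = 69.281367
  S ⇒ negate
  λ: 115 + 51.469/60 = 115.857817
  hemisphere W, so the sign is −
Point 4:
  φ: split at 2 digits → 51° and 38.3907′; 51 + 38.3907/60 = 51.639845
  N → positive
  λ: degrees = first 3 digits = 167, minutes = 47.7328; 167 + 47.7328/60 = 167.795547
  W ⇒ negate
Point 5:
  φ: 56.3214′ = 0.938690°; total 88.938690
  hemisphere S, so the sign is −
  Lon: 14.075′ = 0.234583°; total 42.234583
  W ⇒ negate
Point 6:
  Latitude: 89 + 37/60 + 11/3600 = 89.619722
  S → negative
  Lon: 137 + 40/60 + 17/3600 = 137.671389
  hemisphere W, so the sign is −

1. -70.58283, 104.37433
2. 88.61296, -169.32656
3. -69.28137, -115.85782
4. 51.63985, -167.79555
5. -88.93869, -42.23458
6. -89.61972, -137.67139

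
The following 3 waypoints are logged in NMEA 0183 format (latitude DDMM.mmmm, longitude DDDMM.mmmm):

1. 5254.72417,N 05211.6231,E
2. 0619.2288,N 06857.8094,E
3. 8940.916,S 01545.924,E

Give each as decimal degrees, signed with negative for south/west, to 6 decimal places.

1. 52.912070, 52.193718
2. 6.320480, 68.963490
3. -89.681933, 15.765400

Point 1:
  Lat: degrees = first 2 digits = 52, minutes = 54.72417; 52 + 54.72417/60 = 52.9120695
  N → positive
  Longitude: split at 3 digits → 052° and 11.6231′; 52 + 11.6231/60 = 52.1937183
  E → positive
Point 2:
  Latitude: split at 2 digits → 06° and 19.2288′; 6 + 19.2288/60 = 6.3204800
  N → positive
  λ: degrees = first 3 digits = 68, minutes = 57.8094; 68 + 57.8094/60 = 68.9634900
  E → positive
Point 3:
  Latitude: degrees = first 2 digits = 89, minutes = 40.916; 89 + 40.916/60 = 89.6819333
  S ⇒ negate
  λ: degrees = first 3 digits = 15, minutes = 45.924; 15 + 45.924/60 = 15.7654000
  E → positive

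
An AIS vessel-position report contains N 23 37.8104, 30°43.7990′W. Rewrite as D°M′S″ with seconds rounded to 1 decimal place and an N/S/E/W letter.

23°37′48.6″ N, 30°43′47.9″ W

Lat: 37.81040′ → 37′ and 0.81040 × 60 = 48.624″
Lon: 43.79900′ → 43′ and 0.79900 × 60 = 47.940″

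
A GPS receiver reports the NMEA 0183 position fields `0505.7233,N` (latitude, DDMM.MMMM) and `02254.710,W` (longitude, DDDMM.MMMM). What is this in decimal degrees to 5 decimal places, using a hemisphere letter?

5.09539° N, 22.91183° W

Lat: split at 2 digits → 05° and 5.7233′; 5 + 5.7233/60 = 5.095388
Lon: degrees = first 3 digits = 22, minutes = 54.71; 22 + 54.71/60 = 22.911833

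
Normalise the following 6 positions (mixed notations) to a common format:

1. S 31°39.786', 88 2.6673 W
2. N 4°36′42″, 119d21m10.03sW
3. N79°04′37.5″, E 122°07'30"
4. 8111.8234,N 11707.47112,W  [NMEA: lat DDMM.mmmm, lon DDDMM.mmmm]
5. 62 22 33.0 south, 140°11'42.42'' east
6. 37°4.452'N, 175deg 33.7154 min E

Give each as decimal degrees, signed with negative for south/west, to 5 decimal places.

1. -31.66310, -88.04446
2. 4.61167, -119.35279
3. 79.07708, 122.12500
4. 81.19706, -117.12452
5. -62.37583, 140.19512
6. 37.07420, 175.56192

Point 1:
  Latitude: 39.786′ = 0.663100°; total 31.663100
  S ⇒ negate
  λ: 88 + 2.6673/60 = 88.044455
  W ⇒ negate
Point 2:
  Lat: 36′ + 42″ = 36.70000′; 4 + 36.70000/60 = 4.611667
  N → positive
  λ: 119° + 21/60 + 10.03/3600 = 119 + 0.350000 + 0.002786 = 119.352786
  W → negative
Point 3:
  Lat: 79° + 4/60 + 37.5/3600 = 79 + 0.066667 + 0.010417 = 79.077083
  N → positive
  Lon: 122° + 7/60 + 30/3600 = 122 + 0.116667 + 0.008333 = 122.125000
  E → positive
Point 4:
  φ: split at 2 digits → 81° and 11.8234′; 81 + 11.8234/60 = 81.197057
  N ⇒ keep positive
  λ: split at 3 digits → 117° and 7.47112′; 117 + 7.47112/60 = 117.124519
  W → negative
Point 5:
  Latitude: 62 + 22/60 + 33/3600 = 62.375833
  S → negative
  Lon: 140 + 11/60 + 42.42/3600 = 140.195117
  E ⇒ keep positive
Point 6:
  Latitude: 37 + 4.452/60 = 37.074200
  N → positive
  Lon: 33.7154′ = 0.561923°; total 175.561923
  E ⇒ keep positive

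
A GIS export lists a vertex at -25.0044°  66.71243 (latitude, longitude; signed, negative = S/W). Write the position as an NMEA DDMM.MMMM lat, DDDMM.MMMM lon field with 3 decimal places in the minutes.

Latitude is negative → S; |value| = 25.004400
φ: 25° + 0.004400 × 60 = 25° 0.26400′
Lon: minutes = (66.712430 − 66) × 60 = 42.74580

2500.264,S / 06642.746,E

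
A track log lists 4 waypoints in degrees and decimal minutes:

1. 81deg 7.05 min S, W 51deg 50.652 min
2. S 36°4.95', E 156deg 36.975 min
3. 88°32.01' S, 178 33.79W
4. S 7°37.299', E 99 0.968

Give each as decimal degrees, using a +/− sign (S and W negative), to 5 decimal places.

Point 1:
  Lat: 7.05′ = 0.117500°; total 81.117500
  hemisphere S, so the sign is −
  Lon: 50.652′ = 0.844200°; total 51.844200
  W → negative
Point 2:
  Latitude: 4.95′ = 0.082500°; total 36.082500
  hemisphere S, so the sign is −
  Longitude: 156 + 36.975/60 = 156.616250
  E ⇒ keep positive
Point 3:
  Lat: 88 + 32.01/60 = 88.533500
  S → negative
  Longitude: 33.79′ = 0.563167°; total 178.563167
  W ⇒ negate
Point 4:
  Latitude: 37.299′ = 0.621650°; total 7.621650
  S → negative
  λ: 99 + 0.968/60 = 99.016133
  E ⇒ keep positive

1. -81.11750, -51.84420
2. -36.08250, 156.61625
3. -88.53350, -178.56317
4. -7.62165, 99.01613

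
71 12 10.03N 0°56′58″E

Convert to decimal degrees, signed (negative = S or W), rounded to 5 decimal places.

71.20279, 0.94944

Latitude: 12′ + 10.03″ = 12.16717′; 71 + 12.16717/60 = 71.202786
N → positive
Lon: 56′ + 58″ = 56.96667′; 0 + 56.96667/60 = 0.949444
E → positive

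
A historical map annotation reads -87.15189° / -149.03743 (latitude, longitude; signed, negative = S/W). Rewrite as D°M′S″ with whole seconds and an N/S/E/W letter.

87°09′7″ S, 149°02′15″ W

Latitude is negative → S; |value| = 87.151890
Lat: whole degrees 87; 9.11340′ → 9′ and 6.80″
Longitude is negative → W; |value| = 149.037430
λ: 0.037430° → 2.24580′; 0.24580 × 60 = 14.75″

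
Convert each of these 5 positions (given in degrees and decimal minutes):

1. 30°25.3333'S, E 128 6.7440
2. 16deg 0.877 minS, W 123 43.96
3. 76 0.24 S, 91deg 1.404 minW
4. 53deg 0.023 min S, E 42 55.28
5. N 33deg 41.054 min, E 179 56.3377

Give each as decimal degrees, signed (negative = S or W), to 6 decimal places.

1. -30.422222, 128.112400
2. -16.014617, -123.732667
3. -76.004000, -91.023400
4. -53.000383, 42.921333
5. 33.684233, 179.938962

Point 1:
  Latitude: 25.3333′ = 0.422222°; total 30.4222217
  S → negative
  Lon: 128 + 6.744/60 = 128.1124000
  E ⇒ keep positive
Point 2:
  Latitude: 16 + 0.877/60 = 16.0146167
  S ⇒ negate
  λ: 123 + 43.96/60 = 123.7326667
  W ⇒ negate
Point 3:
  φ: 0.24′ = 0.004000°; total 76.0040000
  S → negative
  Longitude: 1.404′ = 0.023400°; total 91.0234000
  W → negative
Point 4:
  φ: 53 + 0.023/60 = 53.0003833
  S ⇒ negate
  Longitude: 42 + 55.28/60 = 42.9213333
  E → positive
Point 5:
  Latitude: 33 + 41.054/60 = 33.6842333
  N → positive
  Lon: 179 + 56.3377/60 = 179.9389617
  E → positive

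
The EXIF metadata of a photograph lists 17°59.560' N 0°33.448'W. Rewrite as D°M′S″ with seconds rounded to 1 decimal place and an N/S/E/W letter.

17°59′33.6″ N, 0°33′26.9″ W

Latitude: 59.56000′ → 59′ and 0.56000 × 60 = 33.600″
λ: 33.44800′ → 33′ and 0.44800 × 60 = 26.880″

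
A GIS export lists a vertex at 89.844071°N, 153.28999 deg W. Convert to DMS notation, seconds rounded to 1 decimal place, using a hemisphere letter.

89°50′38.7″ N, 153°17′24.0″ W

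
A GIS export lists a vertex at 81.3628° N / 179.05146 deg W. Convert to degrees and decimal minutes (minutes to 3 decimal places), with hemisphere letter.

Lat: 81° + 0.362800 × 60 = 81° 21.76800′
Lon: fractional part 0.051460 → 3.08760 minutes

81° 21.768′ N, 179° 3.088′ W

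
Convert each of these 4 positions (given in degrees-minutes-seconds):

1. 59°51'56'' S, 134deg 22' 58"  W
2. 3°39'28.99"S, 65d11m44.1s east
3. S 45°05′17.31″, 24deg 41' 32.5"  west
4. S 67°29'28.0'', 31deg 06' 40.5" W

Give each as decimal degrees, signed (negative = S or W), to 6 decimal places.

1. -59.865556, -134.382778
2. -3.658053, 65.195583
3. -45.088142, -24.692361
4. -67.491111, -31.111250

Point 1:
  φ: 51′ + 56″ = 51.93333′; 59 + 51.93333/60 = 59.8655556
  hemisphere S, so the sign is −
  Lon: 134° + 22/60 + 58/3600 = 134 + 0.366667 + 0.016111 = 134.3827778
  W ⇒ negate
Point 2:
  Lat: 39′ + 28.99″ = 39.48317′; 3 + 39.48317/60 = 3.6580528
  S → negative
  Lon: 65 + 11/60 + 44.1/3600 = 65.1955833
  E ⇒ keep positive
Point 3:
  φ: 5′ + 17.31″ = 5.28850′; 45 + 5.28850/60 = 45.0881417
  S ⇒ negate
  λ: 24 + 41/60 + 32.5/3600 = 24.6923611
  hemisphere W, so the sign is −
Point 4:
  Lat: 29′ + 28″ = 29.46667′; 67 + 29.46667/60 = 67.4911111
  hemisphere S, so the sign is −
  λ: 6′ + 40.5″ = 6.67500′; 31 + 6.67500/60 = 31.1112500
  W ⇒ negate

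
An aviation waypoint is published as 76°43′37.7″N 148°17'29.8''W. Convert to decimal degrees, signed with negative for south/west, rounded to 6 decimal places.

Latitude: 76 + 43/60 + 37.7/3600 = 76.7271389
N → positive
Longitude: 148° + 17/60 + 29.8/3600 = 148 + 0.283333 + 0.008278 = 148.2916111
W ⇒ negate

76.727139, -148.291611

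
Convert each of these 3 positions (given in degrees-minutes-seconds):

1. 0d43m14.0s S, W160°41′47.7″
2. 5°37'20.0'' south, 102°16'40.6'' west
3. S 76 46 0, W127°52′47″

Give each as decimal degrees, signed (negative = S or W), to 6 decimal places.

1. -0.720556, -160.696583
2. -5.622222, -102.277944
3. -76.766667, -127.879722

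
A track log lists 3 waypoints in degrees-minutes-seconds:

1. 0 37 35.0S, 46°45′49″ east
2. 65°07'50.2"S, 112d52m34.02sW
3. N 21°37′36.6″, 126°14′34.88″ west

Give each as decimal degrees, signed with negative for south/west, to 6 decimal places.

1. -0.626389, 46.763611
2. -65.130611, -112.876117
3. 21.626833, -126.243022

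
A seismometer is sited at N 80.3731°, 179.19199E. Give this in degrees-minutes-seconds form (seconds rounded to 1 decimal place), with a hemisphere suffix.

Latitude: 0.373100° → 22.38600′; 0.38600 × 60 = 23.160″
λ: 0.191990 × 60 = 11.51940′ → 11′, remainder × 60 = 31.164″

80°22′23.2″ N, 179°11′31.2″ E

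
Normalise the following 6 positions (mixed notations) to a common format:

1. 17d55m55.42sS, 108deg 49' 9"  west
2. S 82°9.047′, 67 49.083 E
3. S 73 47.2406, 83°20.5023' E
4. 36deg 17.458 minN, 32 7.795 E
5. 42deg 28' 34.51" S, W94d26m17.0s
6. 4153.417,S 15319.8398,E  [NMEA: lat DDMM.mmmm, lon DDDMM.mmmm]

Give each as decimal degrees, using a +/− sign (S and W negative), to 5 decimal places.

1. -17.93206, -108.81917
2. -82.15078, 67.81805
3. -73.78734, 83.34171
4. 36.29097, 32.12992
5. -42.47625, -94.43806
6. -41.89028, 153.33066

Point 1:
  Lat: 17° + 55/60 + 55.42/3600 = 17 + 0.916667 + 0.015394 = 17.932061
  S → negative
  Longitude: 108 + 49/60 + 9/3600 = 108.819167
  W ⇒ negate
Point 2:
  Latitude: 9.047′ = 0.150783°; total 82.150783
  S ⇒ negate
  Longitude: 49.083′ = 0.818050°; total 67.818050
  E ⇒ keep positive
Point 3:
  Lat: 47.2406′ = 0.787343°; total 73.787343
  S → negative
  Longitude: 20.5023′ = 0.341705°; total 83.341705
  E ⇒ keep positive
Point 4:
  Latitude: 36 + 17.458/60 = 36.290967
  N ⇒ keep positive
  Lon: 7.795′ = 0.129917°; total 32.129917
  E ⇒ keep positive
Point 5:
  Latitude: 28′ + 34.51″ = 28.57517′; 42 + 28.57517/60 = 42.476253
  hemisphere S, so the sign is −
  Longitude: 94° + 26/60 + 17/3600 = 94 + 0.433333 + 0.004722 = 94.438056
  W ⇒ negate
Point 6:
  Latitude: degrees = first 2 digits = 41, minutes = 53.417; 41 + 53.417/60 = 41.890283
  S → negative
  Longitude: split at 3 digits → 153° and 19.8398′; 153 + 19.8398/60 = 153.330663
  E → positive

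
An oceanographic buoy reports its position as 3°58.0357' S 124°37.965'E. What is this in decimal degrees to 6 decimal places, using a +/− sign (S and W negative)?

-3.967262, 124.632750

Latitude: 3 + 58.0357/60 = 3.9672617
S ⇒ negate
λ: 37.965′ = 0.632750°; total 124.6327500
E → positive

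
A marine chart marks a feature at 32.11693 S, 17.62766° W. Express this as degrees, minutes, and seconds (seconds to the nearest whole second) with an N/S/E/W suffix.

32°07′1″ S, 17°37′40″ W

φ: whole degrees 32; 7.01580′ → 7′ and 0.95″
Longitude: 0.627660° → 37.65960′; 0.65960 × 60 = 39.58″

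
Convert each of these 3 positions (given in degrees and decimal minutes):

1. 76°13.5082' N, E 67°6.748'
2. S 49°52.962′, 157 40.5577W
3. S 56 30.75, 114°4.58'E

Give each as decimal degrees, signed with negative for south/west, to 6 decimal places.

Point 1:
  Lat: 76 + 13.5082/60 = 76.2251367
  N ⇒ keep positive
  λ: 6.748′ = 0.112467°; total 67.1124667
  E → positive
Point 2:
  Latitude: 52.962′ = 0.882700°; total 49.8827000
  hemisphere S, so the sign is −
  Longitude: 40.5577′ = 0.675962°; total 157.6759617
  hemisphere W, so the sign is −
Point 3:
  Latitude: 30.75′ = 0.512500°; total 56.5125000
  hemisphere S, so the sign is −
  λ: 114 + 4.58/60 = 114.0763333
  E ⇒ keep positive

1. 76.225137, 67.112467
2. -49.882700, -157.675962
3. -56.512500, 114.076333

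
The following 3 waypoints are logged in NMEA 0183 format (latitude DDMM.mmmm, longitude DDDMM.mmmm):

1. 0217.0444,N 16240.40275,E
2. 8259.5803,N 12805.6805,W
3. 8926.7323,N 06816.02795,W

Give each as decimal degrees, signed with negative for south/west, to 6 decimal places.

1. 2.284073, 162.673379
2. 82.993005, -128.094675
3. 89.445538, -68.267133

Point 1:
  φ: degrees = first 2 digits = 2, minutes = 17.0444; 2 + 17.0444/60 = 2.2840733
  N ⇒ keep positive
  Lon: degrees = first 3 digits = 162, minutes = 40.40275; 162 + 40.40275/60 = 162.6733792
  E → positive
Point 2:
  Lat: split at 2 digits → 82° and 59.5803′; 82 + 59.5803/60 = 82.9930050
  N ⇒ keep positive
  λ: split at 3 digits → 128° and 5.6805′; 128 + 5.6805/60 = 128.0946750
  hemisphere W, so the sign is −
Point 3:
  Lat: degrees = first 2 digits = 89, minutes = 26.7323; 89 + 26.7323/60 = 89.4455383
  N ⇒ keep positive
  Longitude: split at 3 digits → 068° and 16.02795′; 68 + 16.02795/60 = 68.2671325
  W → negative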